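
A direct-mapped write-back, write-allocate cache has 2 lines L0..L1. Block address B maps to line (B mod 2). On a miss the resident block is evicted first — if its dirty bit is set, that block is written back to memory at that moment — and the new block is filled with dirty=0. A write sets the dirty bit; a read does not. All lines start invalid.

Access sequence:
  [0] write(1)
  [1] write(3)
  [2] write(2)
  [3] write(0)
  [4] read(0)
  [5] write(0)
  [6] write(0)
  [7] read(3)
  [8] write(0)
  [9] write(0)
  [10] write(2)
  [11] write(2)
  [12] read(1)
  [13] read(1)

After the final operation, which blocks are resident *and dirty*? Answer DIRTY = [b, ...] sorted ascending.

DIRTY = [2]

0: W B1 -> L1 miss  d=D]
1: W B3 -> L1 miss wb->B1  d=D]
2: W B2 -> L0 miss  d=D]
3: W B0 -> L0 miss wb->B2  d=D]
4: R B0 -> L0 hit  d=D]
5: W B0 -> L0 hit  d=D]
6: W B0 -> L0 hit  d=D]
7: R B3 -> L1 hit  d=D]
8: W B0 -> L0 hit  d=D]
9: W B0 -> L0 hit  d=D]
10: W B2 -> L0 miss wb->B0  d=D]
11: W B2 -> L0 hit  d=D]
12: R B1 -> L1 miss wb->B3  d=-]
13: R B1 -> L1 hit  d=-]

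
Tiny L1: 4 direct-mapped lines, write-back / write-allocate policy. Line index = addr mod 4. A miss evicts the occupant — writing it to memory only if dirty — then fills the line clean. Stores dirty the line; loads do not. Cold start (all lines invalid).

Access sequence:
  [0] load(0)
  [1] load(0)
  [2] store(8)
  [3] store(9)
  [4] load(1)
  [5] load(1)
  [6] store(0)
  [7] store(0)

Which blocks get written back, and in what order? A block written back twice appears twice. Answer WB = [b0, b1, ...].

WB = [9, 8]

0: R B0 -> L0 miss  d=-]
1: R B0 -> L0 hit  d=-]
2: W B8 -> L0 miss  d=D]
3: W B9 -> L1 miss  d=D]
4: R B1 -> L1 miss wb->B9  d=-]
5: R B1 -> L1 hit  d=-]
6: W B0 -> L0 miss wb->B8  d=D]
7: W B0 -> L0 hit  d=D]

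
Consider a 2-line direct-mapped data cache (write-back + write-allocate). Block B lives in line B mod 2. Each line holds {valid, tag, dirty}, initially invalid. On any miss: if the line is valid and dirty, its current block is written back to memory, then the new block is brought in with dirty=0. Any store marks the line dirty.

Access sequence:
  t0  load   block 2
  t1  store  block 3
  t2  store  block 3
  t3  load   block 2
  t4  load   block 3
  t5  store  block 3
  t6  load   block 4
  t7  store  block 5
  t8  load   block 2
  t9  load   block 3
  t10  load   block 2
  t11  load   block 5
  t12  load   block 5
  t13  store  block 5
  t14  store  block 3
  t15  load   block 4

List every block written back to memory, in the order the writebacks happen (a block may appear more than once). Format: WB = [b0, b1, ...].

WB = [3, 5, 5]

0: R B2 -> L0 miss  d=-]
1: W B3 -> L1 miss  d=D]
2: W B3 -> L1 hit  d=D]
3: R B2 -> L0 hit  d=-]
4: R B3 -> L1 hit  d=D]
5: W B3 -> L1 hit  d=D]
6: R B4 -> L0 miss  d=-]
7: W B5 -> L1 miss wb->B3  d=D]
8: R B2 -> L0 miss  d=-]
9: R B3 -> L1 miss wb->B5  d=-]
10: R B2 -> L0 hit  d=-]
11: R B5 -> L1 miss  d=-]
12: R B5 -> L1 hit  d=-]
13: W B5 -> L1 hit  d=D]
14: W B3 -> L1 miss wb->B5  d=D]
15: R B4 -> L0 miss  d=-]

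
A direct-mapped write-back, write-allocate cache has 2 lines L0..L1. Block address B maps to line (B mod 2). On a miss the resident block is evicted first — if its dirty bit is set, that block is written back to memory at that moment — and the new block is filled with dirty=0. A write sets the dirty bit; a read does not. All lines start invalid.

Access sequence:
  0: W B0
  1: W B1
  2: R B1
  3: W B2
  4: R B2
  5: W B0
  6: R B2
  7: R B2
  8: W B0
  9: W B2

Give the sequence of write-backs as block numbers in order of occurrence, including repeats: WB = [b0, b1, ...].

WB = [0, 2, 0, 0]

0: W B0 -> L0 miss  d=D]
1: W B1 -> L1 miss  d=D]
2: R B1 -> L1 hit  d=D]
3: W B2 -> L0 miss wb->B0  d=D]
4: R B2 -> L0 hit  d=D]
5: W B0 -> L0 miss wb->B2  d=D]
6: R B2 -> L0 miss wb->B0  d=-]
7: R B2 -> L0 hit  d=-]
8: W B0 -> L0 miss  d=D]
9: W B2 -> L0 miss wb->B0  d=D]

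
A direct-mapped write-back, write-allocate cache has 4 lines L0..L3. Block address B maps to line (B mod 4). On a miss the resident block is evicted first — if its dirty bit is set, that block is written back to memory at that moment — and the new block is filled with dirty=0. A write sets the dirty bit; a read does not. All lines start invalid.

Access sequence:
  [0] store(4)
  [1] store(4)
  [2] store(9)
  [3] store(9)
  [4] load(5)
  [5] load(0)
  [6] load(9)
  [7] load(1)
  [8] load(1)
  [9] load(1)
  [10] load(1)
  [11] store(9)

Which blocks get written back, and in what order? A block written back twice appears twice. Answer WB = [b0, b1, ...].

0: W B4 -> L0 miss  d=D]
1: W B4 -> L0 hit  d=D]
2: W B9 -> L1 miss  d=D]
3: W B9 -> L1 hit  d=D]
4: R B5 -> L1 miss wb->B9  d=-]
5: R B0 -> L0 miss wb->B4  d=-]
6: R B9 -> L1 miss  d=-]
7: R B1 -> L1 miss  d=-]
8: R B1 -> L1 hit  d=-]
9: R B1 -> L1 hit  d=-]
10: R B1 -> L1 hit  d=-]
11: W B9 -> L1 miss  d=D]

WB = [9, 4]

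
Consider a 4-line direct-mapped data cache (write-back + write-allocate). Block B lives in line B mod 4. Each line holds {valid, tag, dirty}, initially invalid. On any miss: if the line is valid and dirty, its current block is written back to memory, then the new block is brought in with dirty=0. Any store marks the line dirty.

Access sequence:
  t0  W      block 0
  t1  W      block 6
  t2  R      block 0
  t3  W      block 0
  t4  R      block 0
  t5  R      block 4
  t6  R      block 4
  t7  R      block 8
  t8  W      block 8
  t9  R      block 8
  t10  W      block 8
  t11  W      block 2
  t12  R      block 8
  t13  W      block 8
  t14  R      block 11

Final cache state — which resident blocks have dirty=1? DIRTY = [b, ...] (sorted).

0: W B0 -> L0 miss  d=D]
1: W B6 -> L2 miss  d=D]
2: R B0 -> L0 hit  d=D]
3: W B0 -> L0 hit  d=D]
4: R B0 -> L0 hit  d=D]
5: R B4 -> L0 miss wb->B0  d=-]
6: R B4 -> L0 hit  d=-]
7: R B8 -> L0 miss  d=-]
8: W B8 -> L0 hit  d=D]
9: R B8 -> L0 hit  d=D]
10: W B8 -> L0 hit  d=D]
11: W B2 -> L2 miss wb->B6  d=D]
12: R B8 -> L0 hit  d=D]
13: W B8 -> L0 hit  d=D]
14: R B11 -> L3 miss  d=-]

DIRTY = [2, 8]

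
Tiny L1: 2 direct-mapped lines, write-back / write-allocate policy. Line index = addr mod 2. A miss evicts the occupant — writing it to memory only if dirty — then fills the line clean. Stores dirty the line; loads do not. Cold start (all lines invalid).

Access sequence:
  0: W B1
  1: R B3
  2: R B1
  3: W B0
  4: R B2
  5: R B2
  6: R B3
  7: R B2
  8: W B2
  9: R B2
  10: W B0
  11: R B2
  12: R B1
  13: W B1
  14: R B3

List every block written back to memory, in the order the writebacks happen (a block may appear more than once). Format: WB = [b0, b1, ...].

0: W B1 -> L1 miss  d=D]
1: R B3 -> L1 miss wb->B1  d=-]
2: R B1 -> L1 miss  d=-]
3: W B0 -> L0 miss  d=D]
4: R B2 -> L0 miss wb->B0  d=-]
5: R B2 -> L0 hit  d=-]
6: R B3 -> L1 miss  d=-]
7: R B2 -> L0 hit  d=-]
8: W B2 -> L0 hit  d=D]
9: R B2 -> L0 hit  d=D]
10: W B0 -> L0 miss wb->B2  d=D]
11: R B2 -> L0 miss wb->B0  d=-]
12: R B1 -> L1 miss  d=-]
13: W B1 -> L1 hit  d=D]
14: R B3 -> L1 miss wb->B1  d=-]

WB = [1, 0, 2, 0, 1]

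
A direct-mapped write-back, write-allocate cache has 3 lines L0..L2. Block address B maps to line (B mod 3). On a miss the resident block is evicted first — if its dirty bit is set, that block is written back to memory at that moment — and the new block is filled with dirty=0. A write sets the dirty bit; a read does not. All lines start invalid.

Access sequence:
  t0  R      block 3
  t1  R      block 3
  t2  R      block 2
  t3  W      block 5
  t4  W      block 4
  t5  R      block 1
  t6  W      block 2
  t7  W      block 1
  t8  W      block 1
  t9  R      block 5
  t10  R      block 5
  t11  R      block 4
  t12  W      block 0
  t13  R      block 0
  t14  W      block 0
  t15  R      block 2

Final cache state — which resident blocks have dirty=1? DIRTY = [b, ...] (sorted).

0: R B3 → L0 miss [-]
1: R B3 → L0 hit [-]
2: R B2 → L2 miss [-]
3: W B5 → L2 miss [D]
4: W B4 → L1 miss [D]
5: R B1 → L1 miss wb→B4 [-]
6: W B2 → L2 miss wb→B5 [D]
7: W B1 → L1 hit [D]
8: W B1 → L1 hit [D]
9: R B5 → L2 miss wb→B2 [-]
10: R B5 → L2 hit [-]
11: R B4 → L1 miss wb→B1 [-]
12: W B0 → L0 miss [D]
13: R B0 → L0 hit [D]
14: W B0 → L0 hit [D]
15: R B2 → L2 miss [-]

DIRTY = [0]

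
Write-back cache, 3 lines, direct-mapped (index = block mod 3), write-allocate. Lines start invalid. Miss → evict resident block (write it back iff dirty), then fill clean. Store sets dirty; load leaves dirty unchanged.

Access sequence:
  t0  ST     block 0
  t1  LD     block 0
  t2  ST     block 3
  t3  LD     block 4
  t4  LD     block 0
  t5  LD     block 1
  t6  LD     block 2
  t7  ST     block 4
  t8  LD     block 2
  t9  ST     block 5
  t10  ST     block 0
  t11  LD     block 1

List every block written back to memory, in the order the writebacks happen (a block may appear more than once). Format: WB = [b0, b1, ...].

0: W B0 → L0 miss [D]
1: R B0 → L0 hit [D]
2: W B3 → L0 miss wb→B0 [D]
3: R B4 → L1 miss [-]
4: R B0 → L0 miss wb→B3 [-]
5: R B1 → L1 miss [-]
6: R B2 → L2 miss [-]
7: W B4 → L1 miss [D]
8: R B2 → L2 hit [-]
9: W B5 → L2 miss [D]
10: W B0 → L0 hit [D]
11: R B1 → L1 miss wb→B4 [-]

WB = [0, 3, 4]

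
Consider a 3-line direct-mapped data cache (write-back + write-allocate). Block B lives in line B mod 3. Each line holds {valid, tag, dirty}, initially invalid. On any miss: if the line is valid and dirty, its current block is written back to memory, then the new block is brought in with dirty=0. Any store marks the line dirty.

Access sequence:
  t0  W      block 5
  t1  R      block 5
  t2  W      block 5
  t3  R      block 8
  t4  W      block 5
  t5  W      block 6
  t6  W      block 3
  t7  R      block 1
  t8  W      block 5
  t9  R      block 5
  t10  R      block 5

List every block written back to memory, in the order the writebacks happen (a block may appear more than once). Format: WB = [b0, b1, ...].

0: W B5 -> L2 miss  d=D]
1: R B5 -> L2 hit  d=D]
2: W B5 -> L2 hit  d=D]
3: R B8 -> L2 miss wb->B5  d=-]
4: W B5 -> L2 miss  d=D]
5: W B6 -> L0 miss  d=D]
6: W B3 -> L0 miss wb->B6  d=D]
7: R B1 -> L1 miss  d=-]
8: W B5 -> L2 hit  d=D]
9: R B5 -> L2 hit  d=D]
10: R B5 -> L2 hit  d=D]

WB = [5, 6]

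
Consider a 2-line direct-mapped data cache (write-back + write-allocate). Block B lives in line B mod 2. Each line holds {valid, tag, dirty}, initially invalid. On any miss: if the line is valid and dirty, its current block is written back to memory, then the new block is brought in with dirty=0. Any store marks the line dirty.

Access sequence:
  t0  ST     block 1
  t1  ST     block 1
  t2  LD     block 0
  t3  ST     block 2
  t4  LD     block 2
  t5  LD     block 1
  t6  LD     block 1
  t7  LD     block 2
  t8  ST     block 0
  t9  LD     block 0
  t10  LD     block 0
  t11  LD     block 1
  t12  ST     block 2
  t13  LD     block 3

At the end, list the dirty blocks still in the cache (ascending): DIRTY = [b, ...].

0: W B1 → L1 miss [D]
1: W B1 → L1 hit [D]
2: R B0 → L0 miss [-]
3: W B2 → L0 miss [D]
4: R B2 → L0 hit [D]
5: R B1 → L1 hit [D]
6: R B1 → L1 hit [D]
7: R B2 → L0 hit [D]
8: W B0 → L0 miss wb→B2 [D]
9: R B0 → L0 hit [D]
10: R B0 → L0 hit [D]
11: R B1 → L1 hit [D]
12: W B2 → L0 miss wb→B0 [D]
13: R B3 → L1 miss wb→B1 [-]

DIRTY = [2]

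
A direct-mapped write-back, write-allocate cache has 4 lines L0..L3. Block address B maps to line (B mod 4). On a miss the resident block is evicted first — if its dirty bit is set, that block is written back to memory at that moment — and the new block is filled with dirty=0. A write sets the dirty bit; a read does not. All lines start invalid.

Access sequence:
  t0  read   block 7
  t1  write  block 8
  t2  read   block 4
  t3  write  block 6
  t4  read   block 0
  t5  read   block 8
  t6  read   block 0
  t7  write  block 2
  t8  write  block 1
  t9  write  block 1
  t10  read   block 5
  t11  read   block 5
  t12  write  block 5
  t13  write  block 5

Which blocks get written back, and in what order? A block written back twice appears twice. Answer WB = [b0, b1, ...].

0: R B7 -> L3 miss  d=-]
1: W B8 -> L0 miss  d=D]
2: R B4 -> L0 miss wb->B8  d=-]
3: W B6 -> L2 miss  d=D]
4: R B0 -> L0 miss  d=-]
5: R B8 -> L0 miss  d=-]
6: R B0 -> L0 miss  d=-]
7: W B2 -> L2 miss wb->B6  d=D]
8: W B1 -> L1 miss  d=D]
9: W B1 -> L1 hit  d=D]
10: R B5 -> L1 miss wb->B1  d=-]
11: R B5 -> L1 hit  d=-]
12: W B5 -> L1 hit  d=D]
13: W B5 -> L1 hit  d=D]

WB = [8, 6, 1]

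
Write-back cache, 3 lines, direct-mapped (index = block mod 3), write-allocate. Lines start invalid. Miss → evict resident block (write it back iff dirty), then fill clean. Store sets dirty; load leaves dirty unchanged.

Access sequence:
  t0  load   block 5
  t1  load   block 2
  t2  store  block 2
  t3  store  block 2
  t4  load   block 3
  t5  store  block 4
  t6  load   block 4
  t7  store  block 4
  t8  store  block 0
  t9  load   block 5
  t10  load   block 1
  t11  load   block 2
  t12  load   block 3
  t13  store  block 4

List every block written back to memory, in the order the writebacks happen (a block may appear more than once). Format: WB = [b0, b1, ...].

WB = [2, 4, 0]

0: R B5 → L2 miss [-]
1: R B2 → L2 miss [-]
2: W B2 → L2 hit [D]
3: W B2 → L2 hit [D]
4: R B3 → L0 miss [-]
5: W B4 → L1 miss [D]
6: R B4 → L1 hit [D]
7: W B4 → L1 hit [D]
8: W B0 → L0 miss [D]
9: R B5 → L2 miss wb→B2 [-]
10: R B1 → L1 miss wb→B4 [-]
11: R B2 → L2 miss [-]
12: R B3 → L0 miss wb→B0 [-]
13: W B4 → L1 miss [D]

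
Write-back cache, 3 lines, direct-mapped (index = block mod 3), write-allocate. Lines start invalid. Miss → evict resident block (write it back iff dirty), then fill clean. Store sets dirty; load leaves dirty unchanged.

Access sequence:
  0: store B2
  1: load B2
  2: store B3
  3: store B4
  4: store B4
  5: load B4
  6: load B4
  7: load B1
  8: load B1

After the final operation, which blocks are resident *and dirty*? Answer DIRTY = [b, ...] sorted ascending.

  0 | W B2 → L2 miss [D]
  1 | R B2 → L2 hit [D]
  2 | W B3 → L0 miss [D]
  3 | W B4 → L1 miss [D]
  4 | W B4 → L1 hit [D]
  5 | R B4 → L1 hit [D]
  6 | R B4 → L1 hit [D]
  7 | R B1 → L1 miss wb→B4 [-]
  8 | R B1 → L1 hit [-]

DIRTY = [2, 3]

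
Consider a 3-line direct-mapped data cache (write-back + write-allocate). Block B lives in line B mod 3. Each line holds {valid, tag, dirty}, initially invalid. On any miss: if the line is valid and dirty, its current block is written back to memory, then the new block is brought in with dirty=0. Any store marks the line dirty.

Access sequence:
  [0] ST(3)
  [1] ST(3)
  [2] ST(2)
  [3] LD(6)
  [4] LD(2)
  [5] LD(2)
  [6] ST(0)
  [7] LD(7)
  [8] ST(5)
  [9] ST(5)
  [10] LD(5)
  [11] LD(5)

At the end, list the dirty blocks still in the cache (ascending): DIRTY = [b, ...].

DIRTY = [0, 5]

  0 | W B3 → L0 miss [D]
  1 | W B3 → L0 hit [D]
  2 | W B2 → L2 miss [D]
  3 | R B6 → L0 miss wb→B3 [-]
  4 | R B2 → L2 hit [D]
  5 | R B2 → L2 hit [D]
  6 | W B0 → L0 miss [D]
  7 | R B7 → L1 miss [-]
  8 | W B5 → L2 miss wb→B2 [D]
  9 | W B5 → L2 hit [D]
  10 | R B5 → L2 hit [D]
  11 | R B5 → L2 hit [D]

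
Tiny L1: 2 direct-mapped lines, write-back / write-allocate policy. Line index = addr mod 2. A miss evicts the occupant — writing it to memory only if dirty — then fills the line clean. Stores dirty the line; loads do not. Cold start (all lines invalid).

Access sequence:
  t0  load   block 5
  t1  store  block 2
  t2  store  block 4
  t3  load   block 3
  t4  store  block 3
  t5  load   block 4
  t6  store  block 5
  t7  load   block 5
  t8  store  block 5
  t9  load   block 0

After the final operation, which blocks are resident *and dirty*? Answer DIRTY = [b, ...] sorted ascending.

0: R B5 → L1 miss [-]
1: W B2 → L0 miss [D]
2: W B4 → L0 miss wb→B2 [D]
3: R B3 → L1 miss [-]
4: W B3 → L1 hit [D]
5: R B4 → L0 hit [D]
6: W B5 → L1 miss wb→B3 [D]
7: R B5 → L1 hit [D]
8: W B5 → L1 hit [D]
9: R B0 → L0 miss wb→B4 [-]

DIRTY = [5]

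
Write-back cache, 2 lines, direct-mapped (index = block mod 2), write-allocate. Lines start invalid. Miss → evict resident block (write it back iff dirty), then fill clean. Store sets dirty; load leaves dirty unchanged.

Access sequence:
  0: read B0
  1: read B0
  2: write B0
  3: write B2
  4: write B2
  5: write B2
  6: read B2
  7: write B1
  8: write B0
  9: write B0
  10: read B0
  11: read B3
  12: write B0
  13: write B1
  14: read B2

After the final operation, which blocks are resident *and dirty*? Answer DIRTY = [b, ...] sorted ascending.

DIRTY = [1]

0: R B0 → L0 miss [-]
1: R B0 → L0 hit [-]
2: W B0 → L0 hit [D]
3: W B2 → L0 miss wb→B0 [D]
4: W B2 → L0 hit [D]
5: W B2 → L0 hit [D]
6: R B2 → L0 hit [D]
7: W B1 → L1 miss [D]
8: W B0 → L0 miss wb→B2 [D]
9: W B0 → L0 hit [D]
10: R B0 → L0 hit [D]
11: R B3 → L1 miss wb→B1 [-]
12: W B0 → L0 hit [D]
13: W B1 → L1 miss [D]
14: R B2 → L0 miss wb→B0 [-]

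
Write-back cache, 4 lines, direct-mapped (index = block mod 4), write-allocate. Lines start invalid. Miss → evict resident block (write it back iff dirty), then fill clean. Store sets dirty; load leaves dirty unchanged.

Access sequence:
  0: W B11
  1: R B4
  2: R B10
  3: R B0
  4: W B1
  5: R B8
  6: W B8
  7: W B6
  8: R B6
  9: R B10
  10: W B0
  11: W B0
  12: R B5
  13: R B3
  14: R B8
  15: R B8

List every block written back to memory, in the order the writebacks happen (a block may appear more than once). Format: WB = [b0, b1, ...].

WB = [6, 8, 1, 11, 0]

0: W B11 → L3 miss [D]
1: R B4 → L0 miss [-]
2: R B10 → L2 miss [-]
3: R B0 → L0 miss [-]
4: W B1 → L1 miss [D]
5: R B8 → L0 miss [-]
6: W B8 → L0 hit [D]
7: W B6 → L2 miss [D]
8: R B6 → L2 hit [D]
9: R B10 → L2 miss wb→B6 [-]
10: W B0 → L0 miss wb→B8 [D]
11: W B0 → L0 hit [D]
12: R B5 → L1 miss wb→B1 [-]
13: R B3 → L3 miss wb→B11 [-]
14: R B8 → L0 miss wb→B0 [-]
15: R B8 → L0 hit [-]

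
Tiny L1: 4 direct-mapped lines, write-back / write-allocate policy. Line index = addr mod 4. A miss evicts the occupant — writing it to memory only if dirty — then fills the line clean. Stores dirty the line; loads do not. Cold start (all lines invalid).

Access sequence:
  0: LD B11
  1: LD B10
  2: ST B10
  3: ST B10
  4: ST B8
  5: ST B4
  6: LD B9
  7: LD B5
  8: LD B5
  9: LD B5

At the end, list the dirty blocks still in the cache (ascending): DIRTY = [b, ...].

  0 | R B11 → L3 miss [-]
  1 | R B10 → L2 miss [-]
  2 | W B10 → L2 hit [D]
  3 | W B10 → L2 hit [D]
  4 | W B8 → L0 miss [D]
  5 | W B4 → L0 miss wb→B8 [D]
  6 | R B9 → L1 miss [-]
  7 | R B5 → L1 miss [-]
  8 | R B5 → L1 hit [-]
  9 | R B5 → L1 hit [-]

DIRTY = [4, 10]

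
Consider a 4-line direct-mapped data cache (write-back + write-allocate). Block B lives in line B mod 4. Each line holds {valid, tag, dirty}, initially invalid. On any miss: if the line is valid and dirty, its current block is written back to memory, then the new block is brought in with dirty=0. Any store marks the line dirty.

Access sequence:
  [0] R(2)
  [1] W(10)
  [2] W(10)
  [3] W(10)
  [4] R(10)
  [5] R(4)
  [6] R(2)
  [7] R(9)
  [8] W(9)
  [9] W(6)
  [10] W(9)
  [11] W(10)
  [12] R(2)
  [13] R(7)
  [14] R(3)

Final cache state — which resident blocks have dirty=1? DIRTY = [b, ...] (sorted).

0: R B2 → L2 miss [-]
1: W B10 → L2 miss [D]
2: W B10 → L2 hit [D]
3: W B10 → L2 hit [D]
4: R B10 → L2 hit [D]
5: R B4 → L0 miss [-]
6: R B2 → L2 miss wb→B10 [-]
7: R B9 → L1 miss [-]
8: W B9 → L1 hit [D]
9: W B6 → L2 miss [D]
10: W B9 → L1 hit [D]
11: W B10 → L2 miss wb→B6 [D]
12: R B2 → L2 miss wb→B10 [-]
13: R B7 → L3 miss [-]
14: R B3 → L3 miss [-]

DIRTY = [9]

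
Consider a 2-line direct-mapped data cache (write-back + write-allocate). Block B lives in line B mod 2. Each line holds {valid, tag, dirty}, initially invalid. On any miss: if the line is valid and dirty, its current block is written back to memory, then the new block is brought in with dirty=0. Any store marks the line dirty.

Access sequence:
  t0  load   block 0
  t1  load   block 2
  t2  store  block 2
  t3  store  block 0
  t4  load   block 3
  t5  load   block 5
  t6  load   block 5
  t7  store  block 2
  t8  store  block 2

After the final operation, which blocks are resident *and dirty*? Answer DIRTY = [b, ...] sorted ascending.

0: R B0 → L0 miss [-]
1: R B2 → L0 miss [-]
2: W B2 → L0 hit [D]
3: W B0 → L0 miss wb→B2 [D]
4: R B3 → L1 miss [-]
5: R B5 → L1 miss [-]
6: R B5 → L1 hit [-]
7: W B2 → L0 miss wb→B0 [D]
8: W B2 → L0 hit [D]

DIRTY = [2]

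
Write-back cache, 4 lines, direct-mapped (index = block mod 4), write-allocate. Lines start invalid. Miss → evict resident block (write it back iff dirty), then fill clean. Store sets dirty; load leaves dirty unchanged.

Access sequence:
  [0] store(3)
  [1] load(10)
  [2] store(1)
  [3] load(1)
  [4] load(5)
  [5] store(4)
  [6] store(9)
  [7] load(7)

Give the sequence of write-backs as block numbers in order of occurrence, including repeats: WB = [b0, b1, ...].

WB = [1, 3]

0: W B3 -> L3 miss  d=D]
1: R B10 -> L2 miss  d=-]
2: W B1 -> L1 miss  d=D]
3: R B1 -> L1 hit  d=D]
4: R B5 -> L1 miss wb->B1  d=-]
5: W B4 -> L0 miss  d=D]
6: W B9 -> L1 miss  d=D]
7: R B7 -> L3 miss wb->B3  d=-]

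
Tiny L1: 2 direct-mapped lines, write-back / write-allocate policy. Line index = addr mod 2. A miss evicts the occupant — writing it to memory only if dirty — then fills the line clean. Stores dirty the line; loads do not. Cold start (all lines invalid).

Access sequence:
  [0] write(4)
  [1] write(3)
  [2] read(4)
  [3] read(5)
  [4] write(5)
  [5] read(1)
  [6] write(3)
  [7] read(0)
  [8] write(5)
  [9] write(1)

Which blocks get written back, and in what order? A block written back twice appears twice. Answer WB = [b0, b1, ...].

WB = [3, 5, 4, 3, 5]

0: W B4 -> L0 miss  d=D]
1: W B3 -> L1 miss  d=D]
2: R B4 -> L0 hit  d=D]
3: R B5 -> L1 miss wb->B3  d=-]
4: W B5 -> L1 hit  d=D]
5: R B1 -> L1 miss wb->B5  d=-]
6: W B3 -> L1 miss  d=D]
7: R B0 -> L0 miss wb->B4  d=-]
8: W B5 -> L1 miss wb->B3  d=D]
9: W B1 -> L1 miss wb->B5  d=D]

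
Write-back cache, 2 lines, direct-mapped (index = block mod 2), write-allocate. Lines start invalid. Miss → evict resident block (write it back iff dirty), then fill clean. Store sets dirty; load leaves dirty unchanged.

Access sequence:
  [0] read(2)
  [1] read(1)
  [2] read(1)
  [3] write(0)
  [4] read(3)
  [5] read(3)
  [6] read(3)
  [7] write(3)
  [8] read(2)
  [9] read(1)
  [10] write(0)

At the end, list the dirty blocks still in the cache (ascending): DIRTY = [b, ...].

DIRTY = [0]

0: R B2 → L0 miss [-]
1: R B1 → L1 miss [-]
2: R B1 → L1 hit [-]
3: W B0 → L0 miss [D]
4: R B3 → L1 miss [-]
5: R B3 → L1 hit [-]
6: R B3 → L1 hit [-]
7: W B3 → L1 hit [D]
8: R B2 → L0 miss wb→B0 [-]
9: R B1 → L1 miss wb→B3 [-]
10: W B0 → L0 miss [D]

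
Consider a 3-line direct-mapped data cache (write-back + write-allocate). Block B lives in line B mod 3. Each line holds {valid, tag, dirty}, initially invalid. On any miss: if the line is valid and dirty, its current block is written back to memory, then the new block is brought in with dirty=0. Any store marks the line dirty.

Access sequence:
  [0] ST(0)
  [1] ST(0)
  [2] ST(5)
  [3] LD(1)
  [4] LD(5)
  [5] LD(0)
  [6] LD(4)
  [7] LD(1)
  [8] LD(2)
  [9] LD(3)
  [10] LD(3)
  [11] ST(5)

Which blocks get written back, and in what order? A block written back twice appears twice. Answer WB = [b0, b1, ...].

WB = [5, 0]

0: W B0 → L0 miss [D]
1: W B0 → L0 hit [D]
2: W B5 → L2 miss [D]
3: R B1 → L1 miss [-]
4: R B5 → L2 hit [D]
5: R B0 → L0 hit [D]
6: R B4 → L1 miss [-]
7: R B1 → L1 miss [-]
8: R B2 → L2 miss wb→B5 [-]
9: R B3 → L0 miss wb→B0 [-]
10: R B3 → L0 hit [-]
11: W B5 → L2 miss [D]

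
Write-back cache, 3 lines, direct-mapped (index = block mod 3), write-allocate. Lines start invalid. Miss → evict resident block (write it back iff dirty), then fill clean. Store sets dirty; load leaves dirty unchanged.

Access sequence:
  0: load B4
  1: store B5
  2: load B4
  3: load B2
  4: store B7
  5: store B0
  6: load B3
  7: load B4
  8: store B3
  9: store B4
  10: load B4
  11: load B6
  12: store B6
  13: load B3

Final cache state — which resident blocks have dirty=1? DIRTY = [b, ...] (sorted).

  0 | R B4 → L1 miss [-]
  1 | W B5 → L2 miss [D]
  2 | R B4 → L1 hit [-]
  3 | R B2 → L2 miss wb→B5 [-]
  4 | W B7 → L1 miss [D]
  5 | W B0 → L0 miss [D]
  6 | R B3 → L0 miss wb→B0 [-]
  7 | R B4 → L1 miss wb→B7 [-]
  8 | W B3 → L0 hit [D]
  9 | W B4 → L1 hit [D]
  10 | R B4 → L1 hit [D]
  11 | R B6 → L0 miss wb→B3 [-]
  12 | W B6 → L0 hit [D]
  13 | R B3 → L0 miss wb→B6 [-]

DIRTY = [4]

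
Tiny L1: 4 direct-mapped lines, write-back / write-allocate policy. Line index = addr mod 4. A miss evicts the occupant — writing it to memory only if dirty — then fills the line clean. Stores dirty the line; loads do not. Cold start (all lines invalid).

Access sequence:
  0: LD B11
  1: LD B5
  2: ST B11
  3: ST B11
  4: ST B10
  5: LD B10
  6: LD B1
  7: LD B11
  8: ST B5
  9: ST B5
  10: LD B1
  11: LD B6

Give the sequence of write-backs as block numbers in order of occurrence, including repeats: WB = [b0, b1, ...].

0: R B11 -> L3 miss  d=-]
1: R B5 -> L1 miss  d=-]
2: W B11 -> L3 hit  d=D]
3: W B11 -> L3 hit  d=D]
4: W B10 -> L2 miss  d=D]
5: R B10 -> L2 hit  d=D]
6: R B1 -> L1 miss  d=-]
7: R B11 -> L3 hit  d=D]
8: W B5 -> L1 miss  d=D]
9: W B5 -> L1 hit  d=D]
10: R B1 -> L1 miss wb->B5  d=-]
11: R B6 -> L2 miss wb->B10  d=-]

WB = [5, 10]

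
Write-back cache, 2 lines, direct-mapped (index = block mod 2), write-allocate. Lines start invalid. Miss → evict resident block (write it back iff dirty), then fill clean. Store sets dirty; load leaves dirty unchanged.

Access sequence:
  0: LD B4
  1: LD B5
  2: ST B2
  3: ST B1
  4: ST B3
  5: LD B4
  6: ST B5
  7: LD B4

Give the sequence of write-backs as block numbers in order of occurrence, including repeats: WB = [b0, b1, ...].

WB = [1, 2, 3]

0: R B4 → L0 miss [-]
1: R B5 → L1 miss [-]
2: W B2 → L0 miss [D]
3: W B1 → L1 miss [D]
4: W B3 → L1 miss wb→B1 [D]
5: R B4 → L0 miss wb→B2 [-]
6: W B5 → L1 miss wb→B3 [D]
7: R B4 → L0 hit [-]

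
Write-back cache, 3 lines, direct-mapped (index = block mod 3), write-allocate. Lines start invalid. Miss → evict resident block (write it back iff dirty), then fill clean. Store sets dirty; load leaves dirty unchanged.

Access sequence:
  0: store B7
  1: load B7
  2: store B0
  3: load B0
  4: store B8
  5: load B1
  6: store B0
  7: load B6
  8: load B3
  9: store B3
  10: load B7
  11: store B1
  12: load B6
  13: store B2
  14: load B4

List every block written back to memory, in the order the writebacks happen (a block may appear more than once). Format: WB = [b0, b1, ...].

0: W B7 -> L1 miss  d=D]
1: R B7 -> L1 hit  d=D]
2: W B0 -> L0 miss  d=D]
3: R B0 -> L0 hit  d=D]
4: W B8 -> L2 miss  d=D]
5: R B1 -> L1 miss wb->B7  d=-]
6: W B0 -> L0 hit  d=D]
7: R B6 -> L0 miss wb->B0  d=-]
8: R B3 -> L0 miss  d=-]
9: W B3 -> L0 hit  d=D]
10: R B7 -> L1 miss  d=-]
11: W B1 -> L1 miss  d=D]
12: R B6 -> L0 miss wb->B3  d=-]
13: W B2 -> L2 miss wb->B8  d=D]
14: R B4 -> L1 miss wb->B1  d=-]

WB = [7, 0, 3, 8, 1]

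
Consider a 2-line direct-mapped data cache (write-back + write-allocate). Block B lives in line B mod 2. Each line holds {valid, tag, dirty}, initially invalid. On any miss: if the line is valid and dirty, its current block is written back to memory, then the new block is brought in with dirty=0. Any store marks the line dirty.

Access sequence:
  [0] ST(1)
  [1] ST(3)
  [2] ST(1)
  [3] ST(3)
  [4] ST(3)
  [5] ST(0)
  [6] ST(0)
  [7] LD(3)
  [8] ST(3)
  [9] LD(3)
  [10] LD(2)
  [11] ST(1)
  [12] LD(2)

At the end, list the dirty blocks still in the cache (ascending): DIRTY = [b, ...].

DIRTY = [1]

  0 | W B1 → L1 miss [D]
  1 | W B3 → L1 miss wb→B1 [D]
  2 | W B1 → L1 miss wb→B3 [D]
  3 | W B3 → L1 miss wb→B1 [D]
  4 | W B3 → L1 hit [D]
  5 | W B0 → L0 miss [D]
  6 | W B0 → L0 hit [D]
  7 | R B3 → L1 hit [D]
  8 | W B3 → L1 hit [D]
  9 | R B3 → L1 hit [D]
  10 | R B2 → L0 miss wb→B0 [-]
  11 | W B1 → L1 miss wb→B3 [D]
  12 | R B2 → L0 hit [-]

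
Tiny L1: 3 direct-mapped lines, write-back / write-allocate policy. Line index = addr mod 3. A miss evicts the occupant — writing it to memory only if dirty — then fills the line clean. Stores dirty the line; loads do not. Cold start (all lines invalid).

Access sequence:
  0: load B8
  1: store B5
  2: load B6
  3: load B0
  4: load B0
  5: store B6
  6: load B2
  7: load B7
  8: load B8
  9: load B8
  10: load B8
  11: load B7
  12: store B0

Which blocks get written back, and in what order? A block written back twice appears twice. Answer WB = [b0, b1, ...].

  0 | R B8 → L2 miss [-]
  1 | W B5 → L2 miss [D]
  2 | R B6 → L0 miss [-]
  3 | R B0 → L0 miss [-]
  4 | R B0 → L0 hit [-]
  5 | W B6 → L0 miss [D]
  6 | R B2 → L2 miss wb→B5 [-]
  7 | R B7 → L1 miss [-]
  8 | R B8 → L2 miss [-]
  9 | R B8 → L2 hit [-]
  10 | R B8 → L2 hit [-]
  11 | R B7 → L1 hit [-]
  12 | W B0 → L0 miss wb→B6 [D]

WB = [5, 6]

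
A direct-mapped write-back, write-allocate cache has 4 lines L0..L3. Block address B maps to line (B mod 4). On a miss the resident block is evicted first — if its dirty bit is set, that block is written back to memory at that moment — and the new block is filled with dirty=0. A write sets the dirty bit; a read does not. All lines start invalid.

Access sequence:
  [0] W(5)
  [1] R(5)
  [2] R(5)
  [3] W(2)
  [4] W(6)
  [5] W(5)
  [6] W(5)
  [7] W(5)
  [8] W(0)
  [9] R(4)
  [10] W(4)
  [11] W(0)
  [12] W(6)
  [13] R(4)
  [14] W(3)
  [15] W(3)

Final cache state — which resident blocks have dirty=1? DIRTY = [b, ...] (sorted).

0: W B5 → L1 miss [D]
1: R B5 → L1 hit [D]
2: R B5 → L1 hit [D]
3: W B2 → L2 miss [D]
4: W B6 → L2 miss wb→B2 [D]
5: W B5 → L1 hit [D]
6: W B5 → L1 hit [D]
7: W B5 → L1 hit [D]
8: W B0 → L0 miss [D]
9: R B4 → L0 miss wb→B0 [-]
10: W B4 → L0 hit [D]
11: W B0 → L0 miss wb→B4 [D]
12: W B6 → L2 hit [D]
13: R B4 → L0 miss wb→B0 [-]
14: W B3 → L3 miss [D]
15: W B3 → L3 hit [D]

DIRTY = [3, 5, 6]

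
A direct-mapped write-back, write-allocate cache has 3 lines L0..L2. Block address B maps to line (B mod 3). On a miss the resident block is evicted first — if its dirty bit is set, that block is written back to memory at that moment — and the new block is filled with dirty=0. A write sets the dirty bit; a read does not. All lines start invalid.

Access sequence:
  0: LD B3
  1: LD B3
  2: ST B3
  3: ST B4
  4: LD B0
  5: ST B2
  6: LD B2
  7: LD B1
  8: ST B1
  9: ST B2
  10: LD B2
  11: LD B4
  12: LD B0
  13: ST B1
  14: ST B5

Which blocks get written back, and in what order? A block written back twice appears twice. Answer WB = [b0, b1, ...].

0: R B3 → L0 miss [-]
1: R B3 → L0 hit [-]
2: W B3 → L0 hit [D]
3: W B4 → L1 miss [D]
4: R B0 → L0 miss wb→B3 [-]
5: W B2 → L2 miss [D]
6: R B2 → L2 hit [D]
7: R B1 → L1 miss wb→B4 [-]
8: W B1 → L1 hit [D]
9: W B2 → L2 hit [D]
10: R B2 → L2 hit [D]
11: R B4 → L1 miss wb→B1 [-]
12: R B0 → L0 hit [-]
13: W B1 → L1 miss [D]
14: W B5 → L2 miss wb→B2 [D]

WB = [3, 4, 1, 2]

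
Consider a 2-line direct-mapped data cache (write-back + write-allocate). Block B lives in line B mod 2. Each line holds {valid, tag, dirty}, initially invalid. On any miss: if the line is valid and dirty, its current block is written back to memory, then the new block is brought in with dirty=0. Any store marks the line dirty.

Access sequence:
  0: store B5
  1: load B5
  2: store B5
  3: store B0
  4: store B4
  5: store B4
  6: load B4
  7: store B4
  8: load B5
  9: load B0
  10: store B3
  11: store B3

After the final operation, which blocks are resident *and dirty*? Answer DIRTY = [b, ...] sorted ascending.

DIRTY = [3]

0: W B5 -> L1 miss  d=D]
1: R B5 -> L1 hit  d=D]
2: W B5 -> L1 hit  d=D]
3: W B0 -> L0 miss  d=D]
4: W B4 -> L0 miss wb->B0  d=D]
5: W B4 -> L0 hit  d=D]
6: R B4 -> L0 hit  d=D]
7: W B4 -> L0 hit  d=D]
8: R B5 -> L1 hit  d=D]
9: R B0 -> L0 miss wb->B4  d=-]
10: W B3 -> L1 miss wb->B5  d=D]
11: W B3 -> L1 hit  d=D]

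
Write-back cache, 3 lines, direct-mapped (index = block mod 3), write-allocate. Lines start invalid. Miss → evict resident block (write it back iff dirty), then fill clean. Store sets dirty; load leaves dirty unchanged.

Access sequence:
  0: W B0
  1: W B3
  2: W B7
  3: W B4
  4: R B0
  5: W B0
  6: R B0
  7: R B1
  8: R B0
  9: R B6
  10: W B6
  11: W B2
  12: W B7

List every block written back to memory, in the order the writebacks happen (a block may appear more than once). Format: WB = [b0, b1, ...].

0: W B0 -> L0 miss  d=D]
1: W B3 -> L0 miss wb->B0  d=D]
2: W B7 -> L1 miss  d=D]
3: W B4 -> L1 miss wb->B7  d=D]
4: R B0 -> L0 miss wb->B3  d=-]
5: W B0 -> L0 hit  d=D]
6: R B0 -> L0 hit  d=D]
7: R B1 -> L1 miss wb->B4  d=-]
8: R B0 -> L0 hit  d=D]
9: R B6 -> L0 miss wb->B0  d=-]
10: W B6 -> L0 hit  d=D]
11: W B2 -> L2 miss  d=D]
12: W B7 -> L1 miss  d=D]

WB = [0, 7, 3, 4, 0]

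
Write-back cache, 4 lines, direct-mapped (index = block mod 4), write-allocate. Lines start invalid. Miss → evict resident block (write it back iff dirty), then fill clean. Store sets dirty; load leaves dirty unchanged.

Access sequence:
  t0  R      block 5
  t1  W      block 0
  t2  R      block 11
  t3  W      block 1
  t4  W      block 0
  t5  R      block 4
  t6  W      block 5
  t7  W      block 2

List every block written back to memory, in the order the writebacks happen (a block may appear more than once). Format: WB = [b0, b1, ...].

0: R B5 → L1 miss [-]
1: W B0 → L0 miss [D]
2: R B11 → L3 miss [-]
3: W B1 → L1 miss [D]
4: W B0 → L0 hit [D]
5: R B4 → L0 miss wb→B0 [-]
6: W B5 → L1 miss wb→B1 [D]
7: W B2 → L2 miss [D]

WB = [0, 1]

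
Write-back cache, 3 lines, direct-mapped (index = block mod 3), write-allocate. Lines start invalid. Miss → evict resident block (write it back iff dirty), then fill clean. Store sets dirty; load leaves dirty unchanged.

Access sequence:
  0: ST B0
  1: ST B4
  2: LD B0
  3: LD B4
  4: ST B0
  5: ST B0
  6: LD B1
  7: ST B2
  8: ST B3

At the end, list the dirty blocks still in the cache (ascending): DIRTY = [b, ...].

DIRTY = [2, 3]

0: W B0 -> L0 miss  d=D]
1: W B4 -> L1 miss  d=D]
2: R B0 -> L0 hit  d=D]
3: R B4 -> L1 hit  d=D]
4: W B0 -> L0 hit  d=D]
5: W B0 -> L0 hit  d=D]
6: R B1 -> L1 miss wb->B4  d=-]
7: W B2 -> L2 miss  d=D]
8: W B3 -> L0 miss wb->B0  d=D]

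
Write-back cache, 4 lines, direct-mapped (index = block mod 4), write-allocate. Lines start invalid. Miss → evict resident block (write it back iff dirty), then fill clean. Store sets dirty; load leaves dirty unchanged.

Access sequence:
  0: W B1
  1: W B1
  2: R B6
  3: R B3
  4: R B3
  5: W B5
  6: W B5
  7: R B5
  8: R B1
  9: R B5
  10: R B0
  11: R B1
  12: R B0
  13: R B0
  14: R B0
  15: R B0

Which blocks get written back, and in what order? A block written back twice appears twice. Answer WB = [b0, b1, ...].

0: W B1 → L1 miss [D]
1: W B1 → L1 hit [D]
2: R B6 → L2 miss [-]
3: R B3 → L3 miss [-]
4: R B3 → L3 hit [-]
5: W B5 → L1 miss wb→B1 [D]
6: W B5 → L1 hit [D]
7: R B5 → L1 hit [D]
8: R B1 → L1 miss wb→B5 [-]
9: R B5 → L1 miss [-]
10: R B0 → L0 miss [-]
11: R B1 → L1 miss [-]
12: R B0 → L0 hit [-]
13: R B0 → L0 hit [-]
14: R B0 → L0 hit [-]
15: R B0 → L0 hit [-]

WB = [1, 5]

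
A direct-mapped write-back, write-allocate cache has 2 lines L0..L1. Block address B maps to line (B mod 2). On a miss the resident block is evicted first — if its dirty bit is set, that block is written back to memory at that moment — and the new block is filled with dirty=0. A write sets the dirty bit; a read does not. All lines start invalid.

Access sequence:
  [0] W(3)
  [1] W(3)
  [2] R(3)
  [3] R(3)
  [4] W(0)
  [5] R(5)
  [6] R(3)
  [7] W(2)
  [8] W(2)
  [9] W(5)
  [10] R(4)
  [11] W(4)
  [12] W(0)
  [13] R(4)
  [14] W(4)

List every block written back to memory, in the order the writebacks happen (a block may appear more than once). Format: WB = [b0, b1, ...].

WB = [3, 0, 2, 4, 0]

  0 | W B3 → L1 miss [D]
  1 | W B3 → L1 hit [D]
  2 | R B3 → L1 hit [D]
  3 | R B3 → L1 hit [D]
  4 | W B0 → L0 miss [D]
  5 | R B5 → L1 miss wb→B3 [-]
  6 | R B3 → L1 miss [-]
  7 | W B2 → L0 miss wb→B0 [D]
  8 | W B2 → L0 hit [D]
  9 | W B5 → L1 miss [D]
  10 | R B4 → L0 miss wb→B2 [-]
  11 | W B4 → L0 hit [D]
  12 | W B0 → L0 miss wb→B4 [D]
  13 | R B4 → L0 miss wb→B0 [-]
  14 | W B4 → L0 hit [D]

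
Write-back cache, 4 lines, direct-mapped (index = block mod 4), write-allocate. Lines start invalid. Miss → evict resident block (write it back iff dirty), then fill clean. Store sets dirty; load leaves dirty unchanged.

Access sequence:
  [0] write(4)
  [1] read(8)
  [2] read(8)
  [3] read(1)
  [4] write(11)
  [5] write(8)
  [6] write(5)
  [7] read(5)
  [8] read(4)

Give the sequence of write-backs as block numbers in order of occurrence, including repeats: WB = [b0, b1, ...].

0: W B4 → L0 miss [D]
1: R B8 → L0 miss wb→B4 [-]
2: R B8 → L0 hit [-]
3: R B1 → L1 miss [-]
4: W B11 → L3 miss [D]
5: W B8 → L0 hit [D]
6: W B5 → L1 miss [D]
7: R B5 → L1 hit [D]
8: R B4 → L0 miss wb→B8 [-]

WB = [4, 8]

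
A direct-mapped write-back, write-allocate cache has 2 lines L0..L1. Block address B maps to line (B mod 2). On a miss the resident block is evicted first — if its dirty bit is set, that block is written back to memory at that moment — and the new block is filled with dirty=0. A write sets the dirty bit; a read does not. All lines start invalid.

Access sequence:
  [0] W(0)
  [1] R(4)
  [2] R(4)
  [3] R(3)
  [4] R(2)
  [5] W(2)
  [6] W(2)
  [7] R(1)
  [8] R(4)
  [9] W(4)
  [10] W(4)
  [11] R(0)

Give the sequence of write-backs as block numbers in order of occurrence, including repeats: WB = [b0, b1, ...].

WB = [0, 2, 4]

  0 | W B0 → L0 miss [D]
  1 | R B4 → L0 miss wb→B0 [-]
  2 | R B4 → L0 hit [-]
  3 | R B3 → L1 miss [-]
  4 | R B2 → L0 miss [-]
  5 | W B2 → L0 hit [D]
  6 | W B2 → L0 hit [D]
  7 | R B1 → L1 miss [-]
  8 | R B4 → L0 miss wb→B2 [-]
  9 | W B4 → L0 hit [D]
  10 | W B4 → L0 hit [D]
  11 | R B0 → L0 miss wb→B4 [-]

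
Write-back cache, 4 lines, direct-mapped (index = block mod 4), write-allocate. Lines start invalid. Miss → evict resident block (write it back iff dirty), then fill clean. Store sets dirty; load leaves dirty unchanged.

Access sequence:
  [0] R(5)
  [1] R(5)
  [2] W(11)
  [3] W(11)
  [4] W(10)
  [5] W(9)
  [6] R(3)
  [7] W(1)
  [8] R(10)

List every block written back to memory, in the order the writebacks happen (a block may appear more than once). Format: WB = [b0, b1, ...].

WB = [11, 9]

0: R B5 → L1 miss [-]
1: R B5 → L1 hit [-]
2: W B11 → L3 miss [D]
3: W B11 → L3 hit [D]
4: W B10 → L2 miss [D]
5: W B9 → L1 miss [D]
6: R B3 → L3 miss wb→B11 [-]
7: W B1 → L1 miss wb→B9 [D]
8: R B10 → L2 hit [D]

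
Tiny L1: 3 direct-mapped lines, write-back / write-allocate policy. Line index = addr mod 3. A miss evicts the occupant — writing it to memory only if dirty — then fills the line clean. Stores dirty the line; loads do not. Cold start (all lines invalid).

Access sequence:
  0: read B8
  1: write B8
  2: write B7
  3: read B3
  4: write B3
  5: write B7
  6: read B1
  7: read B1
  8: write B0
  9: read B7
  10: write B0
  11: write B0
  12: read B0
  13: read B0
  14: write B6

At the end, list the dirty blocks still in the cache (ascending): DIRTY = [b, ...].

0: R B8 -> L2 miss  d=-]
1: W B8 -> L2 hit  d=D]
2: W B7 -> L1 miss  d=D]
3: R B3 -> L0 miss  d=-]
4: W B3 -> L0 hit  d=D]
5: W B7 -> L1 hit  d=D]
6: R B1 -> L1 miss wb->B7  d=-]
7: R B1 -> L1 hit  d=-]
8: W B0 -> L0 miss wb->B3  d=D]
9: R B7 -> L1 miss  d=-]
10: W B0 -> L0 hit  d=D]
11: W B0 -> L0 hit  d=D]
12: R B0 -> L0 hit  d=D]
13: R B0 -> L0 hit  d=D]
14: W B6 -> L0 miss wb->B0  d=D]

DIRTY = [6, 8]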